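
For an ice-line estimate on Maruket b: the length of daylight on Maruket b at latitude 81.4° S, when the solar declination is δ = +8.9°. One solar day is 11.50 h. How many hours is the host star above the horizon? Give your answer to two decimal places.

0.00 h

cos H₀ = −tan φ · tan δ = 1.0354 ≥ 1, so the host star never rises (polar night) and H₀ = 0.
Daylight = 2H₀/(2π) × 11.50 h = (0.0000/π) × 11.50 = 0.00 h.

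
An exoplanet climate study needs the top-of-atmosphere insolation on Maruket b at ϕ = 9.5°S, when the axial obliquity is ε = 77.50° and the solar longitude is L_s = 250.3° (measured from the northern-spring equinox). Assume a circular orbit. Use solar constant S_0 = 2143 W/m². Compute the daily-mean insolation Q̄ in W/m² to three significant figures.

Solar declination: sin δ = sin ε · sin L_s = sin 77.50° × sin 250.3° = -0.91915, so δ = -66.803°.
cos h₀ = −tan(-9.5°) tan(-66.803°) = -0.3905, h₀ = 1.9720 rad.
Bracket: h₀ sin ϕ sin δ + cos ϕ cos δ sin h₀ = 1.9720×-0.16505×-0.91915 + 0.98629×0.39390×0.92061 = 0.299164 + 0.357657 = 0.656821.
Q̄ = (S_0/π) × [bracket] = (2143/π) × 0.656821 = 448.0 W/m².

Q̄ ≈ 448 W/m²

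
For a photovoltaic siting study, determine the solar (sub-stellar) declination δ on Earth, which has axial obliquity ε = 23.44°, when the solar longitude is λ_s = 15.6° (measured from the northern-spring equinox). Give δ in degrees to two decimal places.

sin δ = sin ε · sin λ_s = sin 23.44° × sin 15.6° = 0.106973.
δ = arcsin(0.106973) = +6.14°.

δ = +6.14°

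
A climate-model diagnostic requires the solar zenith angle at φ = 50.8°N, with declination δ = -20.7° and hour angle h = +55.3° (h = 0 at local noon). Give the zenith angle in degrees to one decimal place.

cos θ_z = sin φ sin δ + cos φ cos δ cos h = -0.273923 + 0.336574 = 0.062651.
θ_z = arccos(0.062651) = 86.4°.

θ_z = 86.4°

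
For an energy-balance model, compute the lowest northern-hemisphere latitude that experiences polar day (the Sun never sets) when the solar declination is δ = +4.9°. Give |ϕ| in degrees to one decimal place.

Polar day requires cos h₀ = −tan ϕ tan δ ≤ −1, i.e. tan ϕ tan δ ≥ 1.
The boundary is |tan ϕ| · |tan δ| = 1, so |ϕ| = 90° − |δ| = 90° − 4.9° = 85.1° in the northern hemisphere.

|ϕ| = 85.1°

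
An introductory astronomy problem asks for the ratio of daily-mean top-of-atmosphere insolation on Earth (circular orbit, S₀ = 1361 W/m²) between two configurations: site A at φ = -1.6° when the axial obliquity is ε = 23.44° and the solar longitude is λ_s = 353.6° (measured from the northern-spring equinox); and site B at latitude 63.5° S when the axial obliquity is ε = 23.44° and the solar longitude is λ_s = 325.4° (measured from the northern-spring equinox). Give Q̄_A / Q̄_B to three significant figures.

— Configuration A (φ=-1.6°):
Solar declination: sin δ = sin ε · sin λ_s = sin 23.44° × sin 353.6° = -0.04434, so δ = -2.541°.
cos H₀ = −tan(-1.6°) tan(-2.541°) = -0.0012, H₀ = 1.5720 rad.
Bracket: H₀ sin φ sin δ + cos φ cos δ sin H₀ = 1.5720×-0.02792×-0.04434 + 0.99961×0.99902×1.00000 = 0.001946 + 0.998630 = 1.000576.
Q̄ = (S₀/π) × [bracket] = (1361/π) × 1.000576 = 433.47 W/m².
— Configuration B (φ=-63.5°):
Solar declination: sin δ = sin ε · sin λ_s = sin 23.44° × sin 325.4° = -0.22588, so δ = -13.055°.
cos H₀ = −tan(-63.5°) tan(-13.055°) = -0.4651, H₀ = 2.0545 rad.
Bracket: H₀ sin φ sin δ + cos φ cos δ sin H₀ = 2.0545×-0.89493×-0.22588 + 0.44620×0.97415×0.88527 = 0.415311 + 0.384797 = 0.800108.
Q̄ = (S₀/π) × [bracket] = (1361/π) × 0.800108 = 346.62 W/m².
Ratio Q̄_A / Q̄_B = 433.47 / 346.62 = 1.251.

Q̄_A / Q̄_B ≈ 1.25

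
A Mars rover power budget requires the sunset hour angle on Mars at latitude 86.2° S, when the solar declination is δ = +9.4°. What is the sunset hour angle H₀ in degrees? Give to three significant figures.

cos H₀ = −tan φ · tan δ = 2.4925 ≥ 1, so the Sun never rises (polar night) and H₀ = 0.

H₀ = 0.00°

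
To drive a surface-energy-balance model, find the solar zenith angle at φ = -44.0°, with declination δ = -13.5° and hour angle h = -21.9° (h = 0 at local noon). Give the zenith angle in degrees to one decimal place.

θ_z = 35.8°

cos θ_z = sin φ sin δ + cos φ cos δ cos h = 0.162165 + 0.648988 = 0.811153.
θ_z = arccos(0.811153) = 35.8°.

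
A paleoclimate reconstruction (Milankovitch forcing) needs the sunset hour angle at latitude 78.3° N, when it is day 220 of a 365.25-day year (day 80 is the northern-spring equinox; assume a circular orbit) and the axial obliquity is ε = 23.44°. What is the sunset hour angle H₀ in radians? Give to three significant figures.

H₀ = 3.14 rad

Solar longitude: λ_s = 360° × (220 − 80)/365.25 = 137.988°.
sin δ = sin 23.44° × sin 137.988° = 0.26624, so δ = +15.440°.
Sunrise equation: cos H₀ = −tan φ · tan δ = -1.3337 ≤ −1, so the Sun never sets (polar day) and H₀ = π.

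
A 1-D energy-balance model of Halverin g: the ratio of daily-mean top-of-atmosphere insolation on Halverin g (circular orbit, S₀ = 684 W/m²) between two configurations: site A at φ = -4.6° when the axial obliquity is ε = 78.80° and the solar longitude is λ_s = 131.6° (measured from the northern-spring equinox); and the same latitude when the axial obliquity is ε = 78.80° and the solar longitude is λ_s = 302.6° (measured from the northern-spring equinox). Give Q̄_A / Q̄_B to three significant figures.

— Configuration A (φ=-4.6°):
Solar declination: sin δ = sin ε · sin λ_s = sin 78.80° × sin 131.6° = 0.73356, so δ = +47.185°.
cos H₀ = −tan(-4.6°) tan(+47.185°) = 0.0868, H₀ = 1.4838 rad.
Bracket: H₀ sin φ sin δ + cos φ cos δ sin H₀ = 1.4838×-0.08020×0.73356 + 0.99678×0.67963×0.99622 = -0.087294 + 0.674881 = 0.587587.
Q̄ = (S₀/π) × [bracket] = (684/π) × 0.587587 = 127.93 W/m².
— Configuration B (φ=-4.6°):
Solar declination: sin δ = sin ε · sin λ_s = sin 78.80° × sin 302.6° = -0.82641, so δ = -55.732°.
cos H₀ = −tan(-4.6°) tan(-55.732°) = -0.1181, H₀ = 1.6892 rad.
Bracket: H₀ sin φ sin δ + cos φ cos δ sin H₀ = 1.6892×-0.08020×-0.82641 + 0.99678×0.56307×0.99300 = 0.111957 + 0.557328 = 0.669285.
Q̄ = (S₀/π) × [bracket] = (684/π) × 0.669285 = 145.72 W/m².
Ratio Q̄_A / Q̄_B = 127.93 / 145.72 = 0.8779.

Q̄_A / Q̄_B ≈ 0.878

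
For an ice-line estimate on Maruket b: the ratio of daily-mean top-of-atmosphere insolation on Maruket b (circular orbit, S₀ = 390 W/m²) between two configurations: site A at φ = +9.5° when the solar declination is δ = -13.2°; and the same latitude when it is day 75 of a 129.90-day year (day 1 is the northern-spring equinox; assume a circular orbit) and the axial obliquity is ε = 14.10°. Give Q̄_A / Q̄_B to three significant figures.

Q̄_A / Q̄_B ≈ 0.945

— Configuration A (φ=+9.5°):
cos H₀ = −tan(+9.5°) tan(-13.200°) = 0.0392, H₀ = 1.5315 rad.
Bracket: H₀ sin φ sin δ + cos φ cos δ sin H₀ = 1.5315×0.16505×-0.22835 + 0.98629×0.97358×0.99923 = -0.057721 + 0.959493 = 0.901772.
Q̄ = (S₀/π) × [bracket] = (390/π) × 0.901772 = 111.95 W/m².
— Configuration B (φ=+9.5°):
Solar longitude: λ_s = 360° × (75 − 1)/129.90 = 205.081°.
sin δ = sin 14.10° × sin 205.081° = -0.10327, so δ = -5.927°.
cos H₀ = −tan(+9.5°) tan(-5.927°) = 0.0174, H₀ = 1.5534 rad.
Bracket: H₀ sin φ sin δ + cos φ cos δ sin H₀ = 1.5534×0.16505×-0.10327 + 0.98629×0.99465×0.99985 = -0.026477 + 0.980866 = 0.954389.
Q̄ = (S₀/π) × [bracket] = (390/π) × 0.954389 = 118.48 W/m².
Ratio Q̄_A / Q̄_B = 111.95 / 118.48 = 0.9449.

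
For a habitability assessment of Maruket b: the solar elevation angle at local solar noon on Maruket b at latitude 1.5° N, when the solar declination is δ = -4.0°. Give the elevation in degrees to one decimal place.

84.5°

At local noon the hour angle is zero, so the zenith angle equals |φ − δ| = |+1.5° − (-4.000°)| = 5.500°.
Elevation = 90° − 5.500° = 84.5°.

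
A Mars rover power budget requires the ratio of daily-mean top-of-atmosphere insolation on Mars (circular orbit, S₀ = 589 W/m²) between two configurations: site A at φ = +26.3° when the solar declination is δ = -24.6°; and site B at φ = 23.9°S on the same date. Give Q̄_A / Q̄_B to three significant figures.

— Configuration A (φ=+26.3°):
cos H₀ = −tan(+26.3°) tan(-24.600°) = 0.2263, H₀ = 1.3425 rad.
Bracket: H₀ sin φ sin δ + cos φ cos δ sin H₀ = 1.3425×0.44307×-0.41628 + 0.89649×0.90924×0.97406 = -0.247612 + 0.793980 = 0.546368.
Q̄ = (S₀/π) × [bracket] = (589/π) × 0.546368 = 102.44 W/m².
— Configuration B (φ=-23.9°):
cos H₀ = −tan(-23.9°) tan(-24.600°) = -0.2029, H₀ = 1.7751 rad.
Bracket: H₀ sin φ sin δ + cos φ cos δ sin H₀ = 1.7751×-0.40514×-0.41628 + 0.91425×0.90924×0.97920 = 0.299374 + 0.813982 = 1.113356.
Q̄ = (S₀/π) × [bracket] = (589/π) × 1.113356 = 208.74 W/m².
Ratio Q̄_A / Q̄_B = 102.44 / 208.74 = 0.4908.

Q̄_A / Q̄_B ≈ 0.491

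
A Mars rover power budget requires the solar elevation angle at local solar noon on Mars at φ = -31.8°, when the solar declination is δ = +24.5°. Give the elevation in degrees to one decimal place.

33.7°

At local noon the hour angle is zero, so the zenith angle equals |φ − δ| = |-31.8° − (+24.500°)| = 56.300°.
Elevation = 90° − 56.300° = 33.7°.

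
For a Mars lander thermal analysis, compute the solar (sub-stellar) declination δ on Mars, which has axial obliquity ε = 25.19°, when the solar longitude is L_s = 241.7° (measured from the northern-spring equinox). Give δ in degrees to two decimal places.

δ = -22.01°

sin δ = sin ε · sin L_s = sin 25.19° × sin 241.7° = -0.374750.
δ = arcsin(-0.374750) = -22.01°.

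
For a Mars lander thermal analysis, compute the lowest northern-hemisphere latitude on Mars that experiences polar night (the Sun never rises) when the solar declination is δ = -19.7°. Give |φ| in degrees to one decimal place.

Polar night requires cos H₀ = −tan φ tan δ ≥ 1, i.e. tan φ tan δ ≤ −1.
The boundary is |tan φ| · |tan δ| = 1, so |φ| = 90° − |δ| = 90° − 19.7° = 70.3° in the northern hemisphere.

|φ| = 70.3°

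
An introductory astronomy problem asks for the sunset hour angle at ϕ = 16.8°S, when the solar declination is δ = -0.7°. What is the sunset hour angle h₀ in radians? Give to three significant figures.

h₀ = 1.57 rad

cos h₀ = −tan ϕ · tan δ = −tan(-16.8°) × tan(-0.700°) = -0.0037, so h₀ = 1.5745 rad = 90.21°.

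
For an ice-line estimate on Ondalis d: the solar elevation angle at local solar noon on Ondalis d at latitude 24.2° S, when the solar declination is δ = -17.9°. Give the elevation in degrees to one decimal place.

At local noon the hour angle is zero, so the zenith angle equals |φ − δ| = |-24.2° − (-17.900°)| = 6.300°.
Elevation = 90° − 6.300° = 83.7°.

83.7°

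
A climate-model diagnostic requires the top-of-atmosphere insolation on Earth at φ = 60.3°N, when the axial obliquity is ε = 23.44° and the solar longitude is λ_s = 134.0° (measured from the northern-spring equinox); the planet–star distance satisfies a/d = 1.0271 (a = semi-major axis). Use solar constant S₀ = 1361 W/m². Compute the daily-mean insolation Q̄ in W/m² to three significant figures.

Q̄ ≈ 426 W/m²

Solar declination: sin δ = sin ε · sin λ_s = sin 23.44° × sin 134.0° = 0.28615, so δ = +16.627°.
cos H₀ = −tan(+60.3°) tan(+16.627°) = -0.5236, H₀ = 2.1218 rad.
Bracket: H₀ sin φ sin δ + cos φ cos δ sin H₀ = 2.1218×0.86863×0.28615 + 0.49546×0.95819×0.85199 = 0.527391 + 0.404478 = 0.931869.
Inverse-square distance factor (a/d)² = 1.0271² = 1.054934.
Q̄ = (S₀/π) × 1.054934 × [bracket] = (1361/π) × 1.054934 × 0.931869 = 425.9 W/m².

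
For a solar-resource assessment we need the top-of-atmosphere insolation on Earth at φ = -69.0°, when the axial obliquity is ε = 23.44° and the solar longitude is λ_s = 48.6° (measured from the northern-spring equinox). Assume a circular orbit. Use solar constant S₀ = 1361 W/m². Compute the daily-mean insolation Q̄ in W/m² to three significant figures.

Solar declination: sin δ = sin ε · sin λ_s = sin 23.44° × sin 48.6° = 0.29839, so δ = +17.361°.
cos H₀ = −tan(-69.0°) tan(+17.361°) = 0.8144, H₀ = 0.6191 rad.
Bracket: H₀ sin φ sin δ + cos φ cos δ sin H₀ = 0.6191×-0.93358×0.29839 + 0.35837×0.95445×0.58027 = -0.172463 + 0.198479 = 0.026016.
Q̄ = (S₀/π) × [bracket] = (1361/π) × 0.026016 = 11.27 W/m².

Q̄ ≈ 11.3 W/m²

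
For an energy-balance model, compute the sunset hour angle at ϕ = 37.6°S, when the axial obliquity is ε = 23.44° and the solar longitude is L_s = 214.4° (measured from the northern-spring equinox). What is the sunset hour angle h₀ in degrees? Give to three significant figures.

Solar declination: sin δ = sin ε · sin L_s = sin 23.44° × sin 214.4° = -0.22474, so δ = -12.987°.
cos h₀ = −tan ϕ · tan δ = −tan(-37.6°) × tan(-12.987°) = -0.1776, so h₀ = 1.7494 rad = 100.23°.

h₀ = 100°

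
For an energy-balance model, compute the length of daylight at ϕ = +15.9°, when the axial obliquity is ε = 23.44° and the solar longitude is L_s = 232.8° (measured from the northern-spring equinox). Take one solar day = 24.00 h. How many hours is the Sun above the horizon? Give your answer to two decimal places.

11.27 h

Solar declination: sin δ = sin ε · sin L_s = sin 23.44° × sin 232.8° = -0.31685, so δ = -18.473°.
cos h₀ = −tan ϕ · tan δ = −tan(+15.9°) × tan(-18.473°) = 0.0952, so h₀ = 1.4755 rad = 84.54°.
Daylight = 2h₀/(2π) × 24.00 h = (1.4755/π) × 24.00 = 11.27 h.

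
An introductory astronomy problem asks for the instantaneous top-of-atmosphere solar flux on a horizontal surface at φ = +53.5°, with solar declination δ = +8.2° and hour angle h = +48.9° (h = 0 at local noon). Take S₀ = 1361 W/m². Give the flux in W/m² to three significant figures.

683 W/m²

cos θ_z = sin φ sin δ + cos φ cos δ cos h = 0.114653 + 0.387024 = 0.501677.
Flux = S₀ · cos θ_z = 1361 × 0.501677 = 682.8 W/m².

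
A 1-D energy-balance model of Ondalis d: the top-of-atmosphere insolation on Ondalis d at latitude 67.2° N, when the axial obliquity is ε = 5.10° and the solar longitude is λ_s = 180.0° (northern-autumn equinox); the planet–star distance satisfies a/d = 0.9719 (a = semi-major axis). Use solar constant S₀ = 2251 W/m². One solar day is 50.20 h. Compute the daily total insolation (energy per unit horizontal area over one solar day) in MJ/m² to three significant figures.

47.4 MJ/m²

Solar declination: sin δ = sin ε · sin λ_s = sin 5.10° × sin 180.0° = 0.00000, so δ = +0.000°.
cos H₀ = −tan(+67.2°) tan(+0.000°) = -0.0000, H₀ = 1.5708 rad.
Bracket: H₀ sin φ sin δ + cos φ cos δ sin H₀ = 1.5708×0.92186×0.00000 + 0.38752×1.00000×1.00000 = 0.000000 + 0.387520 = 0.387520.
Inverse-square distance factor (a/d)² = 0.9719² = 0.944590.
Q̄ = (S₀/π) × 0.944590 × [bracket] = (2251/π) × 0.944590 × 0.387520 = 262.28 W/m².
Daily total = Q̄ × 50.20 h × 3600 s/h = 262.28 × 50.20 × 3600 / 10⁶ = 47.40 MJ/m².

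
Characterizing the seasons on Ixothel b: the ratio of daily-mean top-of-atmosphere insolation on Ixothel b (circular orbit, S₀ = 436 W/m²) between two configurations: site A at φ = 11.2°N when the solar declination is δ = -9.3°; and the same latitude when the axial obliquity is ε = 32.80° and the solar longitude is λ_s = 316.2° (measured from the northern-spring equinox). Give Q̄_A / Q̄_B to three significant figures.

Q̄_A / Q̄_B ≈ 1.15

— Configuration A (φ=+11.2°):
cos H₀ = −tan(+11.2°) tan(-9.300°) = 0.0324, H₀ = 1.5384 rad.
Bracket: H₀ sin φ sin δ + cos φ cos δ sin H₀ = 1.5384×0.19423×-0.16160 + 0.98096×0.98686×0.99947 = -0.048287 + 0.967557 = 0.919270.
Q̄ = (S₀/π) × [bracket] = (436/π) × 0.919270 = 127.58 W/m².
— Configuration B (φ=+11.2°):
Solar declination: sin δ = sin ε · sin λ_s = sin 32.80° × sin 316.2° = -0.37494, so δ = -22.021°.
cos H₀ = −tan(+11.2°) tan(-22.021°) = 0.0801, H₀ = 1.4906 rad.
Bracket: H₀ sin φ sin δ + cos φ cos δ sin H₀ = 1.4906×0.19423×-0.37494 + 0.98096×0.92705×0.99679 = -0.108552 + 0.906480 = 0.797928.
Q̄ = (S₀/π) × [bracket] = (436/π) × 0.797928 = 110.74 W/m².
Ratio Q̄_A / Q̄_B = 127.58 / 110.74 = 1.152.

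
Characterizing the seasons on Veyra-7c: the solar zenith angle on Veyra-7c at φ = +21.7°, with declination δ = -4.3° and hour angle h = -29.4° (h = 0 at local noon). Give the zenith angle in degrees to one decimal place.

θ_z = 38.8°

cos θ_z = sin φ sin δ + cos φ cos δ cos h = -0.027723 + 0.807195 = 0.779472.
θ_z = arccos(0.779472) = 38.8°.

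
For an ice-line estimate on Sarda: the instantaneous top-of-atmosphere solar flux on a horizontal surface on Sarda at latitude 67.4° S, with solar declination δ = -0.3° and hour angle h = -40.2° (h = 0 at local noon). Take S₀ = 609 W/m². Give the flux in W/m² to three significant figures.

cos θ_z = sin φ sin δ + cos φ cos δ cos h = 0.004834 + 0.293519 = 0.298353.
Flux = S₀ · cos θ_z = 609 × 0.298353 = 181.7 W/m².

182 W/m²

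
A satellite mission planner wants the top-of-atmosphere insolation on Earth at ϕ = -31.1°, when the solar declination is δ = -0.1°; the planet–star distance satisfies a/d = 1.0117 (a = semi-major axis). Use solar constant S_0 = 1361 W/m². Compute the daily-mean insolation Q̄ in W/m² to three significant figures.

cos h₀ = −tan(-31.1°) tan(-0.100°) = -0.0011, h₀ = 1.5718 rad.
Bracket: h₀ sin ϕ sin δ + cos ϕ cos δ sin h₀ = 1.5718×-0.51653×-0.00175 + 0.85627×1.00000×1.00000 = 0.001421 + 0.856270 = 0.857691.
Inverse-square distance factor (a/d)² = 1.0117² = 1.023537.
Q̄ = (S_0/π) × 1.023537 × [bracket] = (1361/π) × 1.023537 × 0.857691 = 380.3 W/m².

Q̄ ≈ 380 W/m²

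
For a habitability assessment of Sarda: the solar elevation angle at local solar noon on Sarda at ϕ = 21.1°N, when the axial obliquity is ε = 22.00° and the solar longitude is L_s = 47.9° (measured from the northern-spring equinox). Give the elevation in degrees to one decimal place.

85.0°

Solar declination: sin δ = sin ε · sin L_s = sin 22.00° × sin 47.9° = 0.27795, so δ = +16.138°.
At local noon the hour angle is zero, so the zenith angle equals |ϕ − δ| = |+21.1° − (+16.138°)| = 4.962°.
Elevation = 90° − 4.962° = 85.0°.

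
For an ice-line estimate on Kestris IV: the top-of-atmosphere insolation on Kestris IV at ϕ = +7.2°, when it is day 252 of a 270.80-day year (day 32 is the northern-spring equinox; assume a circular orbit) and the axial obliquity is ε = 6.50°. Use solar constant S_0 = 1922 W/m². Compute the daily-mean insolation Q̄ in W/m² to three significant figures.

Solar longitude: L_s = 360° × (252 − 32)/270.80 = 292.467°.
sin δ = sin 6.50° × sin 292.467° = -0.10461, so δ = -6.005°.
cos h₀ = −tan(+7.2°) tan(-6.005°) = 0.0133, h₀ = 1.5575 rad.
Bracket: h₀ sin ϕ sin δ + cos ϕ cos δ sin h₀ = 1.5575×0.12533×-0.10461 + 0.99211×0.99451×0.99991 = -0.020420 + 0.986575 = 0.966155.
Q̄ = (S_0/π) × [bracket] = (1922/π) × 0.966155 = 591.1 W/m².

Q̄ ≈ 591 W/m²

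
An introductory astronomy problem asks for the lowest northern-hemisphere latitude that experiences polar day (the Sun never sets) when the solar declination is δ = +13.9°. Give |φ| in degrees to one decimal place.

|φ| = 76.1°

Polar day requires cos H₀ = −tan φ tan δ ≤ −1, i.e. tan φ tan δ ≥ 1.
The boundary is |tan φ| · |tan δ| = 1, so |φ| = 90° − |δ| = 90° − 13.9° = 76.1° in the northern hemisphere.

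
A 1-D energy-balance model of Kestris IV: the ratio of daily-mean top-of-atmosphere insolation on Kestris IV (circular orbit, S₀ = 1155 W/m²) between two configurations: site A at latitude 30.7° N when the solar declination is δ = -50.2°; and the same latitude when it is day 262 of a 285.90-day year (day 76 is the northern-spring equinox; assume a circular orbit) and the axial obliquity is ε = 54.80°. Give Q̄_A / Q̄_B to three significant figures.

— Configuration A (φ=+30.7°):
cos H₀ = −tan(+30.7°) tan(-50.200°) = 0.7126, H₀ = 0.7775 rad.
Bracket: H₀ sin φ sin δ + cos φ cos δ sin H₀ = 0.7775×0.51054×-0.76828 + 0.85985×0.64011×0.70152 = -0.304965 + 0.386116 = 0.081151.
Q̄ = (S₀/π) × [bracket] = (1155/π) × 0.081151 = 29.835 W/m².
— Configuration B (φ=+30.7°):
Solar longitude: λ_s = 360° × (262 − 76)/285.90 = 234.208°.
sin δ = sin 54.80° × sin 234.208° = -0.66282, so δ = -41.515°.
cos H₀ = −tan(+30.7°) tan(-41.515°) = 0.5256, H₀ = 1.0174 rad.
Bracket: H₀ sin φ sin δ + cos φ cos δ sin H₀ = 1.0174×0.51054×-0.66282 + 0.85985×0.74878×0.85073 = -0.344284 + 0.547733 = 0.203449.
Q̄ = (S₀/π) × [bracket] = (1155/π) × 0.203449 = 74.798 W/m².
Ratio Q̄_A / Q̄_B = 29.835 / 74.798 = 0.3989.

Q̄_A / Q̄_B ≈ 0.399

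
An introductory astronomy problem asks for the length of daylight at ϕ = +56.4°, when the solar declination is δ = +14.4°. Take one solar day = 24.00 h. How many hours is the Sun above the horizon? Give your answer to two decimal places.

15.03 h

cos h₀ = −tan ϕ · tan δ = −tan(+56.4°) × tan(+14.400°) = -0.3864, so h₀ = 1.9676 rad = 112.73°.
Daylight = 2h₀/(2π) × 24.00 h = (1.9676/π) × 24.00 = 15.03 h.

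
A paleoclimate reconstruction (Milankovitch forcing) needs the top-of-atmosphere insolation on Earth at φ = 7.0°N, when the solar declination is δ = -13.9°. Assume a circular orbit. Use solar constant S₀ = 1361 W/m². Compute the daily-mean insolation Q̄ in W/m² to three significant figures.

cos H₀ = −tan(+7.0°) tan(-13.900°) = 0.0304, H₀ = 1.5404 rad.
Bracket: H₀ sin φ sin δ + cos φ cos δ sin H₀ = 1.5404×0.12187×-0.24023 + 0.99255×0.97072×0.99954 = -0.045098 + 0.963045 = 0.917947.
Q̄ = (S₀/π) × [bracket] = (1361/π) × 0.917947 = 397.7 W/m².

Q̄ ≈ 398 W/m²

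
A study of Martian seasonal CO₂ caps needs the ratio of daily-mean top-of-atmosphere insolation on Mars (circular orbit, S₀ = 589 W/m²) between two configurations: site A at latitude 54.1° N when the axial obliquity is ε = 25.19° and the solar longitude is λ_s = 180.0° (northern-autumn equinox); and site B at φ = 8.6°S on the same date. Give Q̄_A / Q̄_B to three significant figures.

Q̄_A / Q̄_B ≈ 0.593

— Configuration A (φ=+54.1°):
Solar declination: sin δ = sin ε · sin λ_s = sin 25.19° × sin 180.0° = 0.00000, so δ = +0.000°.
cos H₀ = −tan(+54.1°) tan(+0.000°) = -0.0000, H₀ = 1.5708 rad.
Bracket: H₀ sin φ sin δ + cos φ cos δ sin H₀ = 1.5708×0.81004×0.00000 + 0.58637×1.00000×1.00000 = 0.000000 + 0.586370 = 0.586370.
Q̄ = (S₀/π) × [bracket] = (589/π) × 0.586370 = 109.94 W/m².
— Configuration B (φ=-8.6°):
cos H₀ = −tan(-8.6°) tan(+0.000°) = 0.0000, H₀ = 1.5708 rad.
Bracket: H₀ sin φ sin δ + cos φ cos δ sin H₀ = 1.5708×-0.14954×0.00000 + 0.98876×1.00000×1.00000 = -0.000000 + 0.988760 = 0.988760.
Q̄ = (S₀/π) × [bracket] = (589/π) × 0.988760 = 185.38 W/m².
Ratio Q̄_A / Q̄_B = 109.94 / 185.38 = 0.5931.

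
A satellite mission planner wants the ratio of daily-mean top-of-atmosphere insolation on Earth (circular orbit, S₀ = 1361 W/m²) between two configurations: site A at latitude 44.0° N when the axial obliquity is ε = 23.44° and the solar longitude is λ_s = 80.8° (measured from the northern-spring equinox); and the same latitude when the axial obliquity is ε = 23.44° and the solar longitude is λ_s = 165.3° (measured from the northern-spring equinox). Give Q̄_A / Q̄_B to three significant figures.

— Configuration A (φ=+44.0°):
Solar declination: sin δ = sin ε · sin λ_s = sin 23.44° × sin 80.8° = 0.39267, so δ = +23.121°.
cos H₀ = −tan(+44.0°) tan(+23.121°) = -0.4123, H₀ = 1.9958 rad.
Bracket: H₀ sin φ sin δ + cos φ cos δ sin H₀ = 1.9958×0.69466×0.39267 + 0.71934×0.91968×0.91104 = 0.544399 + 0.602710 = 1.147109.
Q̄ = (S₀/π) × [bracket] = (1361/π) × 1.147109 = 496.95 W/m².
— Configuration B (φ=+44.0°):
Solar declination: sin δ = sin ε · sin λ_s = sin 23.44° × sin 165.3° = 0.10094, so δ = +5.793°.
cos H₀ = −tan(+44.0°) tan(+5.793°) = -0.0980, H₀ = 1.6689 rad.
Bracket: H₀ sin φ sin δ + cos φ cos δ sin H₀ = 1.6689×0.69466×0.10094 + 0.71934×0.99489×0.99519 = 0.117022 + 0.712222 = 0.829244.
Q̄ = (S₀/π) × [bracket] = (1361/π) × 0.829244 = 359.24 W/m².
Ratio Q̄_A / Q̄_B = 496.95 / 359.24 = 1.383.

Q̄_A / Q̄_B ≈ 1.38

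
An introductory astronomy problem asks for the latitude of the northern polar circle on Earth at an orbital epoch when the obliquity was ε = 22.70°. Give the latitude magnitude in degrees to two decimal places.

67.30°

The polar circle is the lowest latitude that experiences at least one full rotation of continuous daylight at the northern-summer solstice; it lies at |ϕ| = 90° − ε = 90° − 22.70° = 67.30°.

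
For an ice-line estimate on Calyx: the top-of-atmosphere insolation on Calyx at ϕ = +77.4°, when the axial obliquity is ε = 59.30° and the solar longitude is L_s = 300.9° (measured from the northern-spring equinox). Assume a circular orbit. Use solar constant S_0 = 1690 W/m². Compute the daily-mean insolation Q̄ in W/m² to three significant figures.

Solar declination: sin δ = sin ε · sin L_s = sin 59.30° × sin 300.9° = -0.73781, so δ = -47.545°.
cos h₀ = −tan(+77.4°) tan(-47.545°) = 4.8900 ≥ 1 ⇒ polar night, h₀ = 0 and Q̄ = 0.

Q̄ ≈ 0.00 W/m²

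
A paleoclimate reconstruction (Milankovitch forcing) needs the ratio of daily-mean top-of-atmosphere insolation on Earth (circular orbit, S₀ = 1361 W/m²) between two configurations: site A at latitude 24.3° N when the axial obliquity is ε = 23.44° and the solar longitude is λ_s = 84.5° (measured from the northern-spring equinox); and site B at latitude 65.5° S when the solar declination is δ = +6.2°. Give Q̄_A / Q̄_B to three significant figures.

Q̄_A / Q̄_B ≈ 4.11

— Configuration A (φ=+24.3°):
Solar declination: sin δ = sin ε · sin λ_s = sin 23.44° × sin 84.5° = 0.39596, so δ = +23.326°.
cos H₀ = −tan(+24.3°) tan(+23.326°) = -0.1947, H₀ = 1.7667 rad.
Bracket: H₀ sin φ sin δ + cos φ cos δ sin H₀ = 1.7667×0.41151×0.39596 + 0.91140×0.91827×0.98086 = 0.287869 + 0.820893 = 1.108762.
Q̄ = (S₀/π) × [bracket] = (1361/π) × 1.108762 = 480.34 W/m².
— Configuration B (φ=-65.5°):
cos H₀ = −tan(-65.5°) tan(+6.200°) = 0.2384, H₀ = 1.3301 rad.
Bracket: H₀ sin φ sin δ + cos φ cos δ sin H₀ = 1.3301×-0.90996×0.10800 + 0.41469×0.99415×0.97117 = -0.130716 + 0.400378 = 0.269662.
Q̄ = (S₀/π) × [bracket] = (1361/π) × 0.269662 = 116.82 W/m².
Ratio Q̄_A / Q̄_B = 480.34 / 116.82 = 4.112.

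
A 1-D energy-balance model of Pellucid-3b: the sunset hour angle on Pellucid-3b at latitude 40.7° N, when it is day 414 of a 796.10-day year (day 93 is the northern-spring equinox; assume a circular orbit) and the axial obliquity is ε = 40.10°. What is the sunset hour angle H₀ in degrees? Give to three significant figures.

Solar longitude: λ_s = 360° × (414 − 93)/796.10 = 145.158°.
sin δ = sin 40.10° × sin 145.158° = 0.36800, so δ = +21.592°.
cos H₀ = −tan φ · tan δ = −tan(+40.7°) × tan(+21.592°) = -0.3404, so H₀ = 1.9182 rad = 109.90°.

H₀ = 110°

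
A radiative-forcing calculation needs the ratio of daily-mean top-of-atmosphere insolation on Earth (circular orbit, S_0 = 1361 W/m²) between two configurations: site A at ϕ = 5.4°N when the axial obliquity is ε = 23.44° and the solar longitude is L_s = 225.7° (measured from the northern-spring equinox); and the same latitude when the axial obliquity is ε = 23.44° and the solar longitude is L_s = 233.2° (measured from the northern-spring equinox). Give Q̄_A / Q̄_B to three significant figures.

Q̄_A / Q̄_B ≈ 1.02

— Configuration A (ϕ=+5.4°):
Solar declination: sin δ = sin ε · sin L_s = sin 23.44° × sin 225.7° = -0.28469, so δ = -16.541°.
cos h₀ = −tan(+5.4°) tan(-16.541°) = 0.0281, h₀ = 1.5427 rad.
Bracket: h₀ sin ϕ sin δ + cos ϕ cos δ sin h₀ = 1.5427×0.09411×-0.28469 + 0.99556×0.95862×0.99961 = -0.041332 + 0.953992 = 0.912660.
Q̄ = (S_0/π) × [bracket] = (1361/π) × 0.912660 = 395.38 W/m².
— Configuration B (ϕ=+5.4°):
Solar declination: sin δ = sin ε · sin L_s = sin 23.44° × sin 233.2° = -0.31852, so δ = -18.574°.
cos h₀ = −tan(+5.4°) tan(-18.574°) = 0.0318, h₀ = 1.5390 rad.
Bracket: h₀ sin ϕ sin δ + cos ϕ cos δ sin h₀ = 1.5390×0.09411×-0.31852 + 0.99556×0.94792×0.99950 = -0.046133 + 0.943239 = 0.897106.
Q̄ = (S_0/π) × [bracket] = (1361/π) × 0.897106 = 388.64 W/m².
Ratio Q̄_A / Q̄_B = 395.38 / 388.64 = 1.017.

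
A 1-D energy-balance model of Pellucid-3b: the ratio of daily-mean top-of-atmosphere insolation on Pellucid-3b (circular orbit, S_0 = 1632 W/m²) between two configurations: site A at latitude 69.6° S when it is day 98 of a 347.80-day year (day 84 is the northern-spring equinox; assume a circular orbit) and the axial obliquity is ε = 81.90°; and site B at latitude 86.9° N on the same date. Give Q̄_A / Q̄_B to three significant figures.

Q̄_A / Q̄_B ≈ 0.0727

— Configuration A (ϕ=-69.6°):
Solar longitude: L_s = 360° × (98 − 84)/347.80 = 14.491°.
sin δ = sin 81.90° × sin 14.491° = 0.24773, so δ = +14.343°.
cos h₀ = −tan(-69.6°) tan(+14.343°) = 0.6876, h₀ = 0.8127 rad.
Bracket: h₀ sin ϕ sin δ + cos ϕ cos δ sin h₀ = 0.8127×-0.93728×0.24773 + 0.34857×0.96883×0.72612 = -0.188703 + 0.245214 = 0.056511.
Q̄ = (S_0/π) × [bracket] = (1632/π) × 0.056511 = 29.356 W/m².
— Configuration B (ϕ=+86.9°):
cos h₀ = −tan(+86.9°) tan(+14.343°) = -4.7214 ≤ −1 ⇒ polar day, h₀ = π.
Bracket: h₀ sin ϕ sin δ + cos ϕ cos δ sin h₀ = 3.1416×0.99854×0.24773 + 0.05408×0.96883×0.00000 = 0.777132 + 0.000000 = 0.777132.
Q̄ = (S_0/π) × [bracket] = (1632/π) × 0.777132 = 403.71 W/m².
Ratio Q̄_A / Q̄_B = 29.356 / 403.71 = 0.07272.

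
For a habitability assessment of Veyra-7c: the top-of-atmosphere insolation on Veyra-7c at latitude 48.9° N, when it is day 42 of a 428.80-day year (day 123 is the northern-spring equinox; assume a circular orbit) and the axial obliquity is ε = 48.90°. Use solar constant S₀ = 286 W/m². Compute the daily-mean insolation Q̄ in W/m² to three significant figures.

Q̄ ≈ 0.00 W/m²

Solar longitude: λ_s = 360° × (42 − 123)/428.80 = -68.004°, i.e. -68.004° + 360° = 291.996°.
sin δ = sin 48.90° × sin 291.996° = -0.69871, so δ = -44.324°.
cos H₀ = −tan(+48.9°) tan(-44.324°) = 1.1196 ≥ 1 ⇒ polar night, H₀ = 0 and Q̄ = 0.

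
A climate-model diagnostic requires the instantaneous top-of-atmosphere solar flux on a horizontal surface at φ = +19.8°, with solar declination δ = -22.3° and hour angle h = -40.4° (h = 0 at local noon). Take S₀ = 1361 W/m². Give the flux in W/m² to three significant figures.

727 W/m²

cos θ_z = sin φ sin δ + cos φ cos δ cos h = -0.128536 + 0.662928 = 0.534392.
Flux = S₀ · cos θ_z = 1361 × 0.534392 = 727.3 W/m².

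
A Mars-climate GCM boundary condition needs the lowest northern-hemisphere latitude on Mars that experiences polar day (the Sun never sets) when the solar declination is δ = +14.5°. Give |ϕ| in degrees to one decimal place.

Polar day requires cos h₀ = −tan ϕ tan δ ≤ −1, i.e. tan ϕ tan δ ≥ 1.
The boundary is |tan ϕ| · |tan δ| = 1, so |ϕ| = 90° − |δ| = 90° − 14.5° = 75.5° in the northern hemisphere.

|ϕ| = 75.5°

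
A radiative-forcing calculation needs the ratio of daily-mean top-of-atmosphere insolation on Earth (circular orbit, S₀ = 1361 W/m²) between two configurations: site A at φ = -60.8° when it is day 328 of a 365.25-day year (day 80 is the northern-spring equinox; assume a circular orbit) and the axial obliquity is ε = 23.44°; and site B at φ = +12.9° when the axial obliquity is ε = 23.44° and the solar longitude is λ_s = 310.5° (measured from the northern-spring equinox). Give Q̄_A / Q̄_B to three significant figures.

— Configuration A (φ=-60.8°):
Solar longitude: λ_s = 360° × (328 − 80)/365.25 = 244.435°.
sin δ = sin 23.44° × sin 244.435° = -0.35884, so δ = -21.029°.
cos H₀ = −tan(-60.8°) tan(-21.029°) = -0.6879, H₀ = 2.3294 rad.
Bracket: H₀ sin φ sin δ + cos φ cos δ sin H₀ = 2.3294×-0.87292×-0.35884 + 0.48786×0.93340×0.72581 = 0.729658 + 0.330511 = 1.060169.
Q̄ = (S₀/π) × [bracket] = (1361/π) × 1.060169 = 459.29 W/m².
— Configuration B (φ=+12.9°):
Solar declination: sin δ = sin ε · sin λ_s = sin 23.44° × sin 310.5° = -0.30248, so δ = -17.607°.
cos H₀ = −tan(+12.9°) tan(-17.607°) = 0.0727, H₀ = 1.4981 rad.
Bracket: H₀ sin φ sin δ + cos φ cos δ sin H₀ = 1.4981×0.22325×-0.30248 + 0.97476×0.95316×0.99736 = -0.101165 + 0.926649 = 0.825484.
Q̄ = (S₀/π) × [bracket] = (1361/π) × 0.825484 = 357.62 W/m².
Ratio Q̄_A / Q̄_B = 459.29 / 357.62 = 1.284.

Q̄_A / Q̄_B ≈ 1.28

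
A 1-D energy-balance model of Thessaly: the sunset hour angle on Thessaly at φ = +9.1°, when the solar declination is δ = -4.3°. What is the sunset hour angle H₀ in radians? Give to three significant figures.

cos H₀ = −tan φ · tan δ = −tan(+9.1°) × tan(-4.300°) = 0.0120, so H₀ = 1.5588 rad = 89.31°.

H₀ = 1.56 rad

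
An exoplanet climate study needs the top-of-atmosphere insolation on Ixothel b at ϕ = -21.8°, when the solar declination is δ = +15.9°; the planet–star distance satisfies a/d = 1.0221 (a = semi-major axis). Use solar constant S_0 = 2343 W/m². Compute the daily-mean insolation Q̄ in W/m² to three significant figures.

cos h₀ = −tan(-21.8°) tan(+15.900°) = 0.1139, h₀ = 1.4566 rad.
Bracket: h₀ sin ϕ sin δ + cos ϕ cos δ sin h₀ = 1.4566×-0.37137×0.27396 + 0.92849×0.96174×0.99349 = -0.148195 + 0.887153 = 0.738958.
Inverse-square distance factor (a/d)² = 1.0221² = 1.044688.
Q̄ = (S_0/π) × 1.044688 × [bracket] = (2343/π) × 1.044688 × 0.738958 = 575.7 W/m².

Q̄ ≈ 576 W/m²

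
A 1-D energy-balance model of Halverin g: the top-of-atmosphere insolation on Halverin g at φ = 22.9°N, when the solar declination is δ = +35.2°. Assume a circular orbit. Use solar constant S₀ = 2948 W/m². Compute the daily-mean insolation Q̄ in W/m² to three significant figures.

cos H₀ = −tan(+22.9°) tan(+35.200°) = -0.2980, H₀ = 1.8734 rad.
Bracket: H₀ sin φ sin δ + cos φ cos δ sin H₀ = 1.8734×0.38912×0.57643 + 0.92119×0.81714×0.95457 = 0.420204 + 0.718544 = 1.138748.
Q̄ = (S₀/π) × [bracket] = (2948/π) × 1.138748 = 1069 W/m².

Q̄ ≈ 1.07e+03 W/m²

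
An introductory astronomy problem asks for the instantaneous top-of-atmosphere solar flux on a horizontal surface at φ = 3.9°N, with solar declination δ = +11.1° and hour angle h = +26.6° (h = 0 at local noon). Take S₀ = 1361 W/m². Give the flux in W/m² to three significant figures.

1.21e+03 W/m²

cos θ_z = sin φ sin δ + cos φ cos δ cos h = 0.013094 + 0.875395 = 0.888489.
Flux = S₀ · cos θ_z = 1361 × 0.888489 = 1209 W/m².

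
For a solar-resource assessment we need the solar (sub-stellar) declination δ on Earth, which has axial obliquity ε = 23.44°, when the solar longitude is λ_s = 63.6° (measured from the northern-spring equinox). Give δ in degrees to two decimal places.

δ = +20.87°

sin δ = sin ε · sin λ_s = sin 23.44° × sin 63.6° = 0.356304.
δ = arcsin(0.356304) = +20.87°.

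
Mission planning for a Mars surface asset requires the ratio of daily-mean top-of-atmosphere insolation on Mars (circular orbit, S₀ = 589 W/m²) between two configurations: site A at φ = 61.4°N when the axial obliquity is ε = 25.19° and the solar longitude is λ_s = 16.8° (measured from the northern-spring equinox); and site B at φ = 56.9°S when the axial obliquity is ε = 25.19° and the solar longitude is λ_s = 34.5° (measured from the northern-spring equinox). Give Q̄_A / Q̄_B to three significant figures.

Q̄_A / Q̄_B ≈ 2.61

— Configuration A (φ=+61.4°):
Solar declination: sin δ = sin ε · sin λ_s = sin 25.19° × sin 16.8° = 0.12302, so δ = +7.066°.
cos H₀ = −tan(+61.4°) tan(+7.066°) = -0.2274, H₀ = 1.8002 rad.
Bracket: H₀ sin φ sin δ + cos φ cos δ sin H₀ = 1.8002×0.87798×0.12302 + 0.47869×0.99240×0.97381 = 0.194438 + 0.462610 = 0.657048.
Q̄ = (S₀/π) × [bracket] = (589/π) × 0.657048 = 123.19 W/m².
— Configuration B (φ=-56.9°):
Solar declination: sin δ = sin ε · sin λ_s = sin 25.19° × sin 34.5° = 0.24107, so δ = +13.950°.
cos H₀ = −tan(-56.9°) tan(+13.950°) = 0.3810, H₀ = 1.1799 rad.
Bracket: H₀ sin φ sin δ + cos φ cos δ sin H₀ = 1.1799×-0.83772×0.24107 + 0.54610×0.97051×0.92456 = -0.238280 + 0.490013 = 0.251733.
Q̄ = (S₀/π) × [bracket] = (589/π) × 0.251733 = 47.196 W/m².
Ratio Q̄_A / Q̄_B = 123.19 / 47.196 = 2.610.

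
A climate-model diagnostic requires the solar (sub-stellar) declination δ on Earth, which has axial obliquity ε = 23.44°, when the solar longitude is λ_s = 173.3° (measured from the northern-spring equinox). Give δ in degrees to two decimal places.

δ = +2.66°

sin δ = sin ε · sin λ_s = sin 23.44° × sin 173.3° = 0.046410.
δ = arcsin(0.046410) = +2.66°.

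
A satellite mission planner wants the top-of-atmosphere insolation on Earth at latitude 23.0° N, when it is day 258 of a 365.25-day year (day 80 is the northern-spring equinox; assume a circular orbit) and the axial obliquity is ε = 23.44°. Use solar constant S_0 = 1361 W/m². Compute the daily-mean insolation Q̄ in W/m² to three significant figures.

Q̄ ≈ 407 W/m²

Solar longitude: L_s = 360° × (258 − 80)/365.25 = 175.441°.
sin δ = sin 23.44° × sin 175.441° = 0.03162, so δ = +1.812°.
cos h₀ = −tan(+23.0°) tan(+1.812°) = -0.0134, h₀ = 1.5842 rad.
Bracket: h₀ sin ϕ sin δ + cos ϕ cos δ sin h₀ = 1.5842×0.39073×0.03162 + 0.92050×0.99950×0.99991 = 0.019573 + 0.919957 = 0.939530.
Q̄ = (S_0/π) × [bracket] = (1361/π) × 0.939530 = 407.0 W/m².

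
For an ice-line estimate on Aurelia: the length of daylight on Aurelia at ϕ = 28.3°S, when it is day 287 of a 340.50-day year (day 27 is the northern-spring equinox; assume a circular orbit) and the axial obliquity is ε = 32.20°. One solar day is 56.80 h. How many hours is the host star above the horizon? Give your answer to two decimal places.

34.62 h

Solar longitude: L_s = 360° × (287 − 27)/340.50 = 274.890°.
sin δ = sin 32.20° × sin 274.890° = -0.53094, so δ = -32.069°.
cos h₀ = −tan ϕ · tan δ = −tan(-28.3°) × tan(-32.069°) = -0.3374, so h₀ = 1.9149 rad = 109.72°.
Daylight = 2h₀/(2π) × 56.80 h = (1.9149/π) × 56.80 = 34.62 h.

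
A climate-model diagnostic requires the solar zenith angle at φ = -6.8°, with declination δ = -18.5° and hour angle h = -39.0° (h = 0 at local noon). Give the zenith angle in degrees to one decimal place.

θ_z = 39.7°

cos θ_z = sin φ sin δ + cos φ cos δ cos h = 0.037570 + 0.731802 = 0.769372.
θ_z = arccos(0.769372) = 39.7°.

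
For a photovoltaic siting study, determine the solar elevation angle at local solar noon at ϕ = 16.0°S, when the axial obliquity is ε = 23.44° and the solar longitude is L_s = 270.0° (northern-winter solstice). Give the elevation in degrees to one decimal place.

Solar declination: sin δ = sin ε · sin L_s = sin 23.44° × sin 270.0° = -0.39779, so δ = -23.440°.
At local noon the hour angle is zero, so the zenith angle equals |ϕ − δ| = |-16.0° − (-23.440°)| = 7.440°.
Elevation = 90° − 7.440° = 82.6°.

82.6°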